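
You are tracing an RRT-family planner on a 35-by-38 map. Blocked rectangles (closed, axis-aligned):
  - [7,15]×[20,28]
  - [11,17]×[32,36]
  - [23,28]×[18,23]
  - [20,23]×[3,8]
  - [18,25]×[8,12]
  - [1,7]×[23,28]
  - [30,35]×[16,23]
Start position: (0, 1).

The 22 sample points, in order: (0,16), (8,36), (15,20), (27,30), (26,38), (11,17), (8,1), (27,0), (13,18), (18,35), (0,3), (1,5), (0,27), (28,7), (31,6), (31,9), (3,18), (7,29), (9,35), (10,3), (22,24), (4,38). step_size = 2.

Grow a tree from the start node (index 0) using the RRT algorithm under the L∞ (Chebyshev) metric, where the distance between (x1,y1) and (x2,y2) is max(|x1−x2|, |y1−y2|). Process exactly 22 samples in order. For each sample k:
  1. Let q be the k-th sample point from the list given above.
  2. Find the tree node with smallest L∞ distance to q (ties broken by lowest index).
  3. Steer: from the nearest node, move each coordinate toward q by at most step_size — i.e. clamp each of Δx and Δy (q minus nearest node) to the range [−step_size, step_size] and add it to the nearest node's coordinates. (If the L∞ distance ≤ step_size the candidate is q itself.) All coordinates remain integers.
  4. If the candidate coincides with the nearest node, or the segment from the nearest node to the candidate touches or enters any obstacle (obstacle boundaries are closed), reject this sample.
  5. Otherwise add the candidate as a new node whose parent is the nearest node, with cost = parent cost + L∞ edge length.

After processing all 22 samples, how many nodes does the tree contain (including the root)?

1. q=(0,16) nearest=0 d=15 new=(0,3) → add node 1 parent=0 cost=2
2. q=(8,36) nearest=1 d=33 new=(2,5) → add node 2 parent=1 cost=4
3. q=(15,20) nearest=2 d=15 new=(4,7) → add node 3 parent=2 cost=6
4. q=(27,30) nearest=3 d=23 new=(6,9) → add node 4 parent=3 cost=8
5. q=(26,38) nearest=4 d=29 new=(8,11) → add node 5 parent=4 cost=10
6. q=(11,17) nearest=5 d=6 new=(10,13) → add node 6 parent=5 cost=12
7. q=(8,1) nearest=2 d=6 new=(4,3) → add node 7 parent=2 cost=6
8. q=(27,0) nearest=6 d=17 new=(12,11) → add node 8 parent=6 cost=14
9. q=(13,18) nearest=6 d=5 new=(12,15) → add node 9 parent=6 cost=14
10. q=(18,35) nearest=9 d=20 new=(14,17) → add node 10 parent=9 cost=16
11. q=(0,3) nearest=1 d=0 → coincident, reject
12. q=(1,5) nearest=2 d=1 new=(1,5) → add node 11 parent=2 cost=5
13. q=(0,27) nearest=9 d=12 new=(10,17) → add node 12 parent=9 cost=16
14. q=(28,7) nearest=10 d=14 new=(16,15) → add node 13 parent=10 cost=18
15. q=(31,6) nearest=13 d=15 new=(18,13) → add node 14 parent=13 cost=20
16. q=(31,9) nearest=14 d=13 new=(20,11) → blocked by [18,25]×[8,12], reject
17. q=(3,18) nearest=5 d=7 new=(6,13) → add node 15 parent=5 cost=12
18. q=(7,29) nearest=10 d=12 new=(12,19) → add node 16 parent=10 cost=18
19. q=(9,35) nearest=16 d=16 new=(10,21) → blocked by [7,15]×[20,28], reject
20. q=(10,3) nearest=3 d=6 new=(6,5) → add node 17 parent=3 cost=8
21. q=(22,24) nearest=10 d=8 new=(16,19) → add node 18 parent=10 cost=18
22. q=(4,38) nearest=16 d=19 new=(10,21) → blocked by [7,15]×[20,28], reject

Node count: 19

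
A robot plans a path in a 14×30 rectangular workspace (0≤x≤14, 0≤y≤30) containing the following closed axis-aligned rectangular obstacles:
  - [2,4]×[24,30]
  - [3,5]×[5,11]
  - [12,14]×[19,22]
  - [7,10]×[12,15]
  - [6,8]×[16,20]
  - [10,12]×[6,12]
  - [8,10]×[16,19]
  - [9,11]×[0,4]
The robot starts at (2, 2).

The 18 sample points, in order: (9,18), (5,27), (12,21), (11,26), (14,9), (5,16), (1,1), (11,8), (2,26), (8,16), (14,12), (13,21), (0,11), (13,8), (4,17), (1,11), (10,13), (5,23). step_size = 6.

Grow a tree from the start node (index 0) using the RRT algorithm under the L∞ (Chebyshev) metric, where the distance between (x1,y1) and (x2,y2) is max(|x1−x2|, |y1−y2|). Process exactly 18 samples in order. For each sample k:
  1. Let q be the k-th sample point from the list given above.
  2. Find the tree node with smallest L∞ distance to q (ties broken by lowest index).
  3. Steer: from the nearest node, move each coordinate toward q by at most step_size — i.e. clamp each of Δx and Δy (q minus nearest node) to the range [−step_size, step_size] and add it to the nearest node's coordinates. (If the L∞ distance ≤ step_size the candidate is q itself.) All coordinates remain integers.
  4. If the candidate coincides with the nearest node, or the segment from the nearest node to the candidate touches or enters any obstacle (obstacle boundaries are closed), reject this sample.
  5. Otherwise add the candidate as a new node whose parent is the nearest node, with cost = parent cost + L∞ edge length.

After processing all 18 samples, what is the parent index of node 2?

Parent of node 2: 0

1. q=(9,18) nearest=0 d=16 new=(8,8) → blocked by [3,5]×[5,11], reject
2. q=(5,27) nearest=0 d=25 new=(5,8) → blocked by [3,5]×[5,11], reject
3. q=(12,21) nearest=0 d=19 new=(8,8) → blocked by [3,5]×[5,11], reject
4. q=(11,26) nearest=0 d=24 new=(8,8) → blocked by [3,5]×[5,11], reject
5. q=(14,9) nearest=0 d=12 new=(8,8) → blocked by [3,5]×[5,11], reject
6. q=(5,16) nearest=0 d=14 new=(5,8) → blocked by [3,5]×[5,11], reject
7. q=(1,1) nearest=0 d=1 new=(1,1) → add node 1 parent=0 cost=1
8. q=(11,8) nearest=0 d=9 new=(8,8) → blocked by [3,5]×[5,11], reject
9. q=(2,26) nearest=0 d=24 new=(2,8) → add node 2 parent=0 cost=6
10. q=(8,16) nearest=2 d=8 new=(8,14) → blocked by [3,5]×[5,11], reject
11. q=(14,12) nearest=0 d=12 new=(8,8) → blocked by [3,5]×[5,11], reject
12. q=(13,21) nearest=2 d=13 new=(8,14) → blocked by [3,5]×[5,11], reject
13. q=(0,11) nearest=2 d=3 new=(0,11) → add node 3 parent=2 cost=9
14. q=(13,8) nearest=0 d=11 new=(8,8) → blocked by [3,5]×[5,11], reject
15. q=(4,17) nearest=3 d=6 new=(4,17) → add node 4 parent=3 cost=15
16. q=(1,11) nearest=3 d=1 new=(1,11) → add node 5 parent=3 cost=10
17. q=(10,13) nearest=4 d=6 new=(10,13) → blocked by [7,10]×[12,15], reject
18. q=(5,23) nearest=4 d=6 new=(5,23) → add node 6 parent=4 cost=21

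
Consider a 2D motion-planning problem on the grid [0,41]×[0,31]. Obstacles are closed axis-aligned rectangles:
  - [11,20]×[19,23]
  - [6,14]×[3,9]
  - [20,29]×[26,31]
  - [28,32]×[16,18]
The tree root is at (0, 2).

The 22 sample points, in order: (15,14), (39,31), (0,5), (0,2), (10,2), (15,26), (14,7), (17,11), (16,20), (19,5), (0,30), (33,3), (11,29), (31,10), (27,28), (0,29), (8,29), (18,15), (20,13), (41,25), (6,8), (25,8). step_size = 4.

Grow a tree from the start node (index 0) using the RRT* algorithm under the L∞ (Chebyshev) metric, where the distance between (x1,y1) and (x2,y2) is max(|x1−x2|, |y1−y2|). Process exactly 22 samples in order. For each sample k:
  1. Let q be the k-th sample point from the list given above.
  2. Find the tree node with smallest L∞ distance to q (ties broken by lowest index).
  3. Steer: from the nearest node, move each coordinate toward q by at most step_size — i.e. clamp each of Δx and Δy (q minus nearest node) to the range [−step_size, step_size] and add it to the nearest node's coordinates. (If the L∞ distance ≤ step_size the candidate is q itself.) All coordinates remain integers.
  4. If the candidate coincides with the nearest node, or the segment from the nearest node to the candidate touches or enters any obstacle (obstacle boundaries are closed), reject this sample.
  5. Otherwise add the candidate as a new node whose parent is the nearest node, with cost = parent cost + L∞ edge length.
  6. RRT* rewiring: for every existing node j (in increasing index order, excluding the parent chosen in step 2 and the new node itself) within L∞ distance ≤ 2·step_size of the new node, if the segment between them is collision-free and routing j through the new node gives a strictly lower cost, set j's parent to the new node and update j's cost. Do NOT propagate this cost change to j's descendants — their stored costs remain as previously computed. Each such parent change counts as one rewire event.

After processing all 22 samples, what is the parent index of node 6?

Parent of node 6: 5

1. q=(15,14) nearest=0 d=15 new=(4,6) → add node 1 parent=0 cost=4
2. q=(39,31) nearest=1 d=35 new=(8,10) → blocked by [6,14]×[3,9], reject
3. q=(0,5) nearest=0 d=3 new=(0,5) → add node 2 parent=0 cost=3
4. q=(0,2) nearest=0 d=0 → coincident, reject
5. q=(10,2) nearest=1 d=6 new=(8,2) → blocked by [6,14]×[3,9], reject
6. q=(15,26) nearest=1 d=20 new=(8,10) → blocked by [6,14]×[3,9], reject
7. q=(14,7) nearest=1 d=10 new=(8,7) → blocked by [6,14]×[3,9], reject
8. q=(17,11) nearest=1 d=13 new=(8,10) → blocked by [6,14]×[3,9], reject
9. q=(16,20) nearest=1 d=14 new=(8,10) → blocked by [6,14]×[3,9], reject
10. q=(19,5) nearest=1 d=15 new=(8,5) → blocked by [6,14]×[3,9], reject
11. q=(0,30) nearest=1 d=24 new=(0,10) → add node 3 parent=1 cost=8
12. q=(33,3) nearest=1 d=29 new=(8,3) → blocked by [6,14]×[3,9], reject
13. q=(11,29) nearest=3 d=19 new=(4,14) → add node 4 parent=3 cost=12
14. q=(31,10) nearest=1 d=27 new=(8,10) → blocked by [6,14]×[3,9], reject
15. q=(27,28) nearest=1 d=23 new=(8,10) → blocked by [6,14]×[3,9], reject
16. q=(0,29) nearest=4 d=15 new=(0,18) → add node 5 parent=4 cost=16
17. q=(8,29) nearest=5 d=11 new=(4,22) → add node 6 parent=5 cost=20
18. q=(18,15) nearest=1 d=14 new=(8,10) → blocked by [6,14]×[3,9], reject
19. q=(20,13) nearest=1 d=16 new=(8,10) → blocked by [6,14]×[3,9], reject
20. q=(41,25) nearest=1 d=37 new=(8,10) → blocked by [6,14]×[3,9], reject
21. q=(6,8) nearest=1 d=2 new=(6,8) → blocked by [6,14]×[3,9], reject
22. q=(25,8) nearest=1 d=21 new=(8,8) → blocked by [6,14]×[3,9], reject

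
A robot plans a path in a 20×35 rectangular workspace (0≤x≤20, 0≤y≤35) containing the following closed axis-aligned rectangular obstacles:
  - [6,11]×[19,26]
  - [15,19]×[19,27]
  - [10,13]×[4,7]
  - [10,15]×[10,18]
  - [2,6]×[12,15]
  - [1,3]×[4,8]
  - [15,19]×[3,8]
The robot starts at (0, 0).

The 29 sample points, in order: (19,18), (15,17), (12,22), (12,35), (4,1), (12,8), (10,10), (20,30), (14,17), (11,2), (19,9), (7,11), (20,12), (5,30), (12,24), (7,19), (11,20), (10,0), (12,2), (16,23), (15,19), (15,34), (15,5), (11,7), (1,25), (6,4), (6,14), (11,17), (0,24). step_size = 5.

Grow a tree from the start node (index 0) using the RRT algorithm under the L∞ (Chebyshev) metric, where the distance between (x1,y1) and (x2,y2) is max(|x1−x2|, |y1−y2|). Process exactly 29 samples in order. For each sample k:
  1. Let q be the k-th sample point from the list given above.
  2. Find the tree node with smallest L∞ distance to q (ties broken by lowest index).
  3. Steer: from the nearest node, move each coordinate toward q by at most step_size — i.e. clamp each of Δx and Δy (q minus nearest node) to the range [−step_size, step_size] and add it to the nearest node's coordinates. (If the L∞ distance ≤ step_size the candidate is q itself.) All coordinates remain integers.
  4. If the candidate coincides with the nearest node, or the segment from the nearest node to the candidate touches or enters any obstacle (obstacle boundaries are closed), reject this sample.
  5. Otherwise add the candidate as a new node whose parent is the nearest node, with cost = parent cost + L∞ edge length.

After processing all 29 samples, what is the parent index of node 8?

Parent of node 8: 6

1. q=(19,18) nearest=0 d=19 new=(5,5) → add node 1 parent=0 cost=5
2. q=(15,17) nearest=1 d=12 new=(10,10) → blocked by [10,15]×[10,18], reject
3. q=(12,22) nearest=1 d=17 new=(10,10) → blocked by [10,15]×[10,18], reject
4. q=(12,35) nearest=1 d=30 new=(10,10) → blocked by [10,15]×[10,18], reject
5. q=(4,1) nearest=0 d=4 new=(4,1) → add node 2 parent=0 cost=4
6. q=(12,8) nearest=1 d=7 new=(10,8) → add node 3 parent=1 cost=10
7. q=(10,10) nearest=3 d=2 new=(10,10) → blocked by [10,15]×[10,18], reject
8. q=(20,30) nearest=3 d=22 new=(15,13) → blocked by [10,15]×[10,18], reject
9. q=(14,17) nearest=3 d=9 new=(14,13) → blocked by [10,15]×[10,18], reject
10. q=(11,2) nearest=1 d=6 new=(10,2) → add node 4 parent=1 cost=10
11. q=(19,9) nearest=3 d=9 new=(15,9) → add node 5 parent=3 cost=15
12. q=(7,11) nearest=3 d=3 new=(7,11) → add node 6 parent=3 cost=13
13. q=(20,12) nearest=5 d=5 new=(20,12) → add node 7 parent=5 cost=20
14. q=(5,30) nearest=7 d=18 new=(15,17) → blocked by [10,15]×[10,18], reject
15. q=(12,24) nearest=7 d=12 new=(15,17) → blocked by [10,15]×[10,18], reject
16. q=(7,19) nearest=6 d=8 new=(7,16) → add node 8 parent=6 cost=18
17. q=(11,20) nearest=8 d=4 new=(11,20) → blocked by [6,11]×[19,26], reject
18. q=(10,0) nearest=4 d=2 new=(10,0) → add node 9 parent=4 cost=12
19. q=(12,2) nearest=4 d=2 new=(12,2) → add node 10 parent=4 cost=12
20. q=(16,23) nearest=8 d=9 new=(12,21) → blocked by [6,11]×[19,26], reject
21. q=(15,19) nearest=7 d=7 new=(15,17) → blocked by [10,15]×[10,18], reject
22. q=(15,34) nearest=8 d=18 new=(12,21) → blocked by [6,11]×[19,26], reject
23. q=(15,5) nearest=10 d=3 new=(15,5) → blocked by [15,19]×[3,8], reject
24. q=(11,7) nearest=3 d=1 new=(11,7) → blocked by [10,13]×[4,7], reject
25. q=(1,25) nearest=8 d=9 new=(2,21) → add node 11 parent=8 cost=23
26. q=(6,4) nearest=1 d=1 new=(6,4) → add node 12 parent=1 cost=6
27. q=(6,14) nearest=8 d=2 new=(6,14) → blocked by [2,6]×[12,15], reject
28. q=(11,17) nearest=8 d=4 new=(11,17) → blocked by [10,15]×[10,18], reject
29. q=(0,24) nearest=11 d=3 new=(0,24) → add node 13 parent=11 cost=26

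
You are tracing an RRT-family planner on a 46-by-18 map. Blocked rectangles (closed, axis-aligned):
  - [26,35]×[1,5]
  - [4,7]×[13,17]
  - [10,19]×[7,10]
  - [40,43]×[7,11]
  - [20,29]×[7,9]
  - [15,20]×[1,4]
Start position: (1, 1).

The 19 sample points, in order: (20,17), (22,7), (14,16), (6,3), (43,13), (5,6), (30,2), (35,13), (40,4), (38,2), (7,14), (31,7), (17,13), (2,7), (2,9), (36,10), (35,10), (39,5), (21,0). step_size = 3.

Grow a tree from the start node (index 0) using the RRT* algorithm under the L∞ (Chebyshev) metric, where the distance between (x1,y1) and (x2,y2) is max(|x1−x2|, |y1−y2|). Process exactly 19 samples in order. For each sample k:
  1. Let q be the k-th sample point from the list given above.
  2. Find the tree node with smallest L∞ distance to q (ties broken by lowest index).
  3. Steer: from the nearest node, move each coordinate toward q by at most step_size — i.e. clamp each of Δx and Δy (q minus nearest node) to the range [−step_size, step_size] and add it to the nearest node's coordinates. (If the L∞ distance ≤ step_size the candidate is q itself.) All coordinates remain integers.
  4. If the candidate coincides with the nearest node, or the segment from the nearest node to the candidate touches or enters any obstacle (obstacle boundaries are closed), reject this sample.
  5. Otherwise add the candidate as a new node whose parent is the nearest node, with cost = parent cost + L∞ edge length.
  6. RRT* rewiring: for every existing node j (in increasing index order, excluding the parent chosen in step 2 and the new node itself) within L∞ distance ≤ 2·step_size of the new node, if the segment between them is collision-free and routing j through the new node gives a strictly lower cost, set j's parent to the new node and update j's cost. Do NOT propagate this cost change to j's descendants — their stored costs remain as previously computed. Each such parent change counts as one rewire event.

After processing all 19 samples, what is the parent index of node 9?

Parent of node 9: 8

1. q=(20,17) nearest=0 d=19 new=(4,4) → add node 1 parent=0 cost=3
2. q=(22,7) nearest=1 d=18 new=(7,7) → add node 2 parent=1 cost=6
3. q=(14,16) nearest=2 d=9 new=(10,10) → blocked by [10,19]×[7,10], reject
4. q=(6,3) nearest=1 d=2 new=(6,3) → add node 3 parent=1 cost=5
5. q=(43,13) nearest=2 d=36 new=(10,10) → blocked by [10,19]×[7,10], reject
6. q=(5,6) nearest=1 d=2 new=(5,6) → add node 4 parent=1 cost=5
7. q=(30,2) nearest=2 d=23 new=(10,4) → add node 5 parent=2 cost=9
8. q=(35,13) nearest=5 d=25 new=(13,7) → blocked by [10,19]×[7,10], reject
9. q=(40,4) nearest=5 d=30 new=(13,4) → add node 6 parent=5 cost=12
10. q=(38,2) nearest=6 d=25 new=(16,2) → blocked by [15,20]×[1,4], reject
11. q=(7,14) nearest=2 d=7 new=(7,10) → add node 7 parent=2 cost=9
12. q=(31,7) nearest=6 d=18 new=(16,7) → blocked by [10,19]×[7,10], reject
13. q=(17,13) nearest=5 d=9 new=(13,7) → blocked by [10,19]×[7,10], reject
14. q=(2,7) nearest=1 d=3 new=(2,7) → add node 8 parent=1 cost=6
15. q=(2,9) nearest=8 d=2 new=(2,9) → add node 9 parent=8 cost=8
16. q=(36,10) nearest=6 d=23 new=(16,7) → blocked by [10,19]×[7,10], reject
17. q=(35,10) nearest=6 d=22 new=(16,7) → blocked by [10,19]×[7,10], reject
18. q=(39,5) nearest=6 d=26 new=(16,5) → add node 10 parent=6 cost=15
19. q=(21,0) nearest=10 d=5 new=(19,2) → blocked by [15,20]×[1,4], reject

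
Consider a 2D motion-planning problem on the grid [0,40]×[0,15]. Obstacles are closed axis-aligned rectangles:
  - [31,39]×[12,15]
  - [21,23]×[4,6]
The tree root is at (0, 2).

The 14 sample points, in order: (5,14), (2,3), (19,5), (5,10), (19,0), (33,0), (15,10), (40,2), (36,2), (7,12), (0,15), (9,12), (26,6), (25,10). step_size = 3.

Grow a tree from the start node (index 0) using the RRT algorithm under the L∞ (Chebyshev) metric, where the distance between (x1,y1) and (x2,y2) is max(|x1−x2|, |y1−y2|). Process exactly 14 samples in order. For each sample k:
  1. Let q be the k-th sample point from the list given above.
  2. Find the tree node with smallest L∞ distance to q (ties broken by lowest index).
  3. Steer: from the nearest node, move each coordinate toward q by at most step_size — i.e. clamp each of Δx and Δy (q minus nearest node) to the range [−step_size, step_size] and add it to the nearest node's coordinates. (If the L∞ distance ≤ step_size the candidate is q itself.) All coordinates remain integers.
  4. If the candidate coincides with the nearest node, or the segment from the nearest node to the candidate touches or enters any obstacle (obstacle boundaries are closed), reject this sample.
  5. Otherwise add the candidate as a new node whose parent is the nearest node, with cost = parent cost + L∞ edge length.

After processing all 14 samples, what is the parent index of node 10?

Parent of node 10: 4

1. q=(5,14) nearest=0 d=12 new=(3,5) → add node 1 parent=0 cost=3
2. q=(2,3) nearest=0 d=2 new=(2,3) → add node 2 parent=0 cost=2
3. q=(19,5) nearest=1 d=16 new=(6,5) → add node 3 parent=1 cost=6
4. q=(5,10) nearest=1 d=5 new=(5,8) → add node 4 parent=1 cost=6
5. q=(19,0) nearest=3 d=13 new=(9,2) → add node 5 parent=3 cost=9
6. q=(33,0) nearest=5 d=24 new=(12,0) → add node 6 parent=5 cost=12
7. q=(15,10) nearest=5 d=8 new=(12,5) → add node 7 parent=5 cost=12
8. q=(40,2) nearest=6 d=28 new=(15,2) → add node 8 parent=6 cost=15
9. q=(36,2) nearest=8 d=21 new=(18,2) → add node 9 parent=8 cost=18
10. q=(7,12) nearest=4 d=4 new=(7,11) → add node 10 parent=4 cost=9
11. q=(0,15) nearest=4 d=7 new=(2,11) → add node 11 parent=4 cost=9
12. q=(9,12) nearest=10 d=2 new=(9,12) → add node 12 parent=10 cost=11
13. q=(26,6) nearest=9 d=8 new=(21,5) → blocked by [21,23]×[4,6], reject
14. q=(25,10) nearest=9 d=8 new=(21,5) → blocked by [21,23]×[4,6], reject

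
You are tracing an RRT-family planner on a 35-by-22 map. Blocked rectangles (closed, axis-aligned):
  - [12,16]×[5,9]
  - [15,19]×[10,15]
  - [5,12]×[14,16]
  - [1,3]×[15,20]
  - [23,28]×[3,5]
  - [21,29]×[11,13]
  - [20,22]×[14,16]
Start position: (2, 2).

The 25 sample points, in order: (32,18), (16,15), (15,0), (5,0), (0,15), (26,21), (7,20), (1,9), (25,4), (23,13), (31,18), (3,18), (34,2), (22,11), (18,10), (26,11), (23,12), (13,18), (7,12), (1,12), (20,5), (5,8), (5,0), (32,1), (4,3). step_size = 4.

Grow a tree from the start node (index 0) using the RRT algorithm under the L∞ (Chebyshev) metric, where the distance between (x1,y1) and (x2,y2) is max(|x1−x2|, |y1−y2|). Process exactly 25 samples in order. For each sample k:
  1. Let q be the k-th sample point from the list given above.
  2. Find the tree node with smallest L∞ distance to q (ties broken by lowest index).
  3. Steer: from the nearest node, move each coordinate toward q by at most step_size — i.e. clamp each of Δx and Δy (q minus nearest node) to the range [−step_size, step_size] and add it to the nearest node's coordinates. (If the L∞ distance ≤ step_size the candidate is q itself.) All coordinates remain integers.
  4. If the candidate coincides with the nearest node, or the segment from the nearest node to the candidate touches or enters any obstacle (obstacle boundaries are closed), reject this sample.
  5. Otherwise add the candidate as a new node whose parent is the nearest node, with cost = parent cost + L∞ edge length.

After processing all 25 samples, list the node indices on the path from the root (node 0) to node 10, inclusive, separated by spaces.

Path: 0 1 5 10

1. q=(32,18) nearest=0 d=30 new=(6,6) → add node 1 parent=0 cost=4
2. q=(16,15) nearest=1 d=10 new=(10,10) → add node 2 parent=1 cost=8
3. q=(15,0) nearest=1 d=9 new=(10,2) → add node 3 parent=1 cost=8
4. q=(5,0) nearest=0 d=3 new=(5,0) → add node 4 parent=0 cost=3
5. q=(0,15) nearest=1 d=9 new=(2,10) → add node 5 parent=1 cost=8
6. q=(26,21) nearest=2 d=16 new=(14,14) → add node 6 parent=2 cost=12
7. q=(7,20) nearest=6 d=7 new=(10,18) → blocked by [5,12]×[14,16], reject
8. q=(1,9) nearest=5 d=1 new=(1,9) → add node 7 parent=5 cost=9
9. q=(25,4) nearest=6 d=11 new=(18,10) → blocked by [15,19]×[10,15], reject
10. q=(23,13) nearest=6 d=9 new=(18,13) → blocked by [15,19]×[10,15], reject
11. q=(31,18) nearest=6 d=17 new=(18,18) → blocked by [15,19]×[10,15], reject
12. q=(3,18) nearest=2 d=8 new=(6,14) → blocked by [5,12]×[14,16], reject
13. q=(34,2) nearest=6 d=20 new=(18,10) → blocked by [15,19]×[10,15], reject
14. q=(22,11) nearest=6 d=8 new=(18,11) → blocked by [15,19]×[10,15], reject
15. q=(18,10) nearest=6 d=4 new=(18,10) → blocked by [15,19]×[10,15], reject
16. q=(26,11) nearest=6 d=12 new=(18,11) → blocked by [15,19]×[10,15], reject
17. q=(23,12) nearest=6 d=9 new=(18,12) → blocked by [15,19]×[10,15], reject
18. q=(13,18) nearest=6 d=4 new=(13,18) → add node 8 parent=6 cost=16
19. q=(7,12) nearest=2 d=3 new=(7,12) → add node 9 parent=2 cost=11
20. q=(1,12) nearest=5 d=2 new=(1,12) → add node 10 parent=5 cost=10
21. q=(20,5) nearest=6 d=9 new=(18,10) → blocked by [15,19]×[10,15], reject
22. q=(5,8) nearest=1 d=2 new=(5,8) → add node 11 parent=1 cost=6
23. q=(5,0) nearest=4 d=0 → coincident, reject
24. q=(32,1) nearest=6 d=18 new=(18,10) → blocked by [15,19]×[10,15], reject
25. q=(4,3) nearest=0 d=2 new=(4,3) → add node 12 parent=0 cost=2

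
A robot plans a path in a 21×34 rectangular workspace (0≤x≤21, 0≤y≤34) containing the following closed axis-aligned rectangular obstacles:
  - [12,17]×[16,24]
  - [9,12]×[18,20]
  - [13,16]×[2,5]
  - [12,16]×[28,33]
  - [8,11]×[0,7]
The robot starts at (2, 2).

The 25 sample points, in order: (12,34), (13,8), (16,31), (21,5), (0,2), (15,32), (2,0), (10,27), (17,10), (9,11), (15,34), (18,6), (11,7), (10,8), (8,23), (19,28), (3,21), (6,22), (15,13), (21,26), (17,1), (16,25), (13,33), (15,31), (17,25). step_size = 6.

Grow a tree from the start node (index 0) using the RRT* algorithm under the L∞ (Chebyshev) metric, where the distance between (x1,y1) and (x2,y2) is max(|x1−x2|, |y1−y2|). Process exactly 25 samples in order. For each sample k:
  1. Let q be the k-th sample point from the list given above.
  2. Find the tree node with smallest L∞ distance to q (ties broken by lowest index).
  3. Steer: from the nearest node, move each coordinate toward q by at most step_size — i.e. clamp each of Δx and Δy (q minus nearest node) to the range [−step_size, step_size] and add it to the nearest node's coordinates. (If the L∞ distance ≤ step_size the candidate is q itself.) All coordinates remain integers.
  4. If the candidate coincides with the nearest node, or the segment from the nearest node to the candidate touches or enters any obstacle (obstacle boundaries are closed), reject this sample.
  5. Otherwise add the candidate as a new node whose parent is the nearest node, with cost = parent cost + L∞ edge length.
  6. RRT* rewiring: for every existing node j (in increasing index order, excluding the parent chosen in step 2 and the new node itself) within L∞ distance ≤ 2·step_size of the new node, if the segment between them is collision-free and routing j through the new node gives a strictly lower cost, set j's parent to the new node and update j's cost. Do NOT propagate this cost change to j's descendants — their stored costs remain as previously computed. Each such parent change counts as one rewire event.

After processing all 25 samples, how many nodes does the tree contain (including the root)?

1. q=(12,34) nearest=0 d=32 new=(8,8) → add node 1 parent=0 cost=6
2. q=(13,8) nearest=1 d=5 new=(13,8) → add node 2 parent=1 cost=11
3. q=(16,31) nearest=1 d=23 new=(14,14) → add node 3 parent=1 cost=12
4. q=(21,5) nearest=2 d=8 new=(19,5) → add node 4 parent=2 cost=17
5. q=(0,2) nearest=0 d=2 new=(0,2) → add node 5 parent=0 cost=2
6. q=(15,32) nearest=3 d=18 new=(15,20) → blocked by [12,17]×[16,24], reject
7. q=(2,0) nearest=0 d=2 new=(2,0) → add node 6 parent=0 cost=2
8. q=(10,27) nearest=3 d=13 new=(10,20) → blocked by [12,17]×[16,24], reject
9. q=(17,10) nearest=2 d=4 new=(17,10) → add node 7 parent=2 cost=15
10. q=(9,11) nearest=1 d=3 new=(9,11) → add node 8 parent=1 cost=9
11. q=(15,34) nearest=3 d=20 new=(15,20) → blocked by [12,17]×[16,24], reject
12. q=(18,6) nearest=4 d=1 new=(18,6) → add node 9 parent=4 cost=18
13. q=(11,7) nearest=2 d=2 new=(11,7) → blocked by [8,11]×[0,7], reject
14. q=(10,8) nearest=1 d=2 new=(10,8) → add node 10 parent=1 cost=8; rewire 9→10 (16<18)
15. q=(8,23) nearest=3 d=9 new=(8,20) → blocked by [12,17]×[16,24], reject
16. q=(19,28) nearest=3 d=14 new=(19,20) → blocked by [12,17]×[16,24], reject
17. q=(3,21) nearest=8 d=10 new=(3,17) → add node 11 parent=8 cost=15
18. q=(6,22) nearest=11 d=5 new=(6,22) → add node 12 parent=11 cost=20
19. q=(15,13) nearest=3 d=1 new=(15,13) → add node 13 parent=3 cost=13
20. q=(21,26) nearest=3 d=12 new=(20,20) → blocked by [12,17]×[16,24], reject
21. q=(17,1) nearest=4 d=4 new=(17,1) → add node 14 parent=4 cost=21
22. q=(16,25) nearest=12 d=10 new=(12,25) → add node 15 parent=12 cost=26
23. q=(13,33) nearest=15 d=8 new=(13,31) → blocked by [12,16]×[28,33], reject
24. q=(15,31) nearest=15 d=6 new=(15,31) → blocked by [12,16]×[28,33], reject
25. q=(17,25) nearest=15 d=5 new=(17,25) → add node 16 parent=15 cost=31

Node count: 17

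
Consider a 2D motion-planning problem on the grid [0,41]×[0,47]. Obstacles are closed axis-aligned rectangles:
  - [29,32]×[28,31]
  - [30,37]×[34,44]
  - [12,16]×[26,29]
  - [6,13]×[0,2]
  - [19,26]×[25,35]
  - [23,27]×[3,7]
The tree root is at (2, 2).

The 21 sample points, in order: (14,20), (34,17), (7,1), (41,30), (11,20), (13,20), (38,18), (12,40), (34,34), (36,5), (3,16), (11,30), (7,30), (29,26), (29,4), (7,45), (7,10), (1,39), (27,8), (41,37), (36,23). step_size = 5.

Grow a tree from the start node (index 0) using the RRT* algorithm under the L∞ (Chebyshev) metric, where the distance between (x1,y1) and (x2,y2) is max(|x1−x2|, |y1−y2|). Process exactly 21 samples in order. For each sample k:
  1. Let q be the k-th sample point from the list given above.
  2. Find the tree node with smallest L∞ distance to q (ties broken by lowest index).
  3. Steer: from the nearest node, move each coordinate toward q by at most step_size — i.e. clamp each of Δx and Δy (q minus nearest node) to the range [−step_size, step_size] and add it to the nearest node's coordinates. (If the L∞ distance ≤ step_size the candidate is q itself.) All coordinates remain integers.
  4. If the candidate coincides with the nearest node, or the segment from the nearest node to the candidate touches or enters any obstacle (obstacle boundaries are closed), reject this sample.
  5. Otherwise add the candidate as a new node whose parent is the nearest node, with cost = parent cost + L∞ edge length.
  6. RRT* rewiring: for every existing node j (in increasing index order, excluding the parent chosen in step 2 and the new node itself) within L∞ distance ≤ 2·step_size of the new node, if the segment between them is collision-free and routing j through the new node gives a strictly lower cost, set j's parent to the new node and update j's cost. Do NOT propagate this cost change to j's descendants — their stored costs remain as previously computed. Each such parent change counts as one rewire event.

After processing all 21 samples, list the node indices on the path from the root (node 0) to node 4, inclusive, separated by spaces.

1. q=(14,20) nearest=0 d=18 new=(7,7) → add node 1 parent=0 cost=5
2. q=(34,17) nearest=1 d=27 new=(12,12) → add node 2 parent=1 cost=10
3. q=(7,1) nearest=0 d=5 new=(7,1) → blocked by [6,13]×[0,2], reject
4. q=(41,30) nearest=2 d=29 new=(17,17) → add node 3 parent=2 cost=15
5. q=(11,20) nearest=3 d=6 new=(12,20) → add node 4 parent=3 cost=20
6. q=(13,20) nearest=4 d=1 new=(13,20) → add node 5 parent=4 cost=21
7. q=(38,18) nearest=3 d=21 new=(22,18) → add node 6 parent=3 cost=20
8. q=(12,40) nearest=4 d=20 new=(12,25) → add node 7 parent=4 cost=25
9. q=(34,34) nearest=6 d=16 new=(27,23) → add node 8 parent=6 cost=25
10. q=(36,5) nearest=6 d=14 new=(27,13) → add node 9 parent=6 cost=25
11. q=(3,16) nearest=1 d=9 new=(3,12) → add node 10 parent=1 cost=10; rewire 4→10 (19<20); rewire 5→10 (20<21)
12. q=(11,30) nearest=7 d=5 new=(11,30) → add node 11 parent=7 cost=30
13. q=(7,30) nearest=11 d=4 new=(7,30) → add node 12 parent=11 cost=34
14. q=(29,26) nearest=8 d=3 new=(29,26) → add node 13 parent=8 cost=28
15. q=(29,4) nearest=9 d=9 new=(29,8) → add node 14 parent=9 cost=30
16. q=(7,45) nearest=11 d=15 new=(7,35) → add node 15 parent=11 cost=35
17. q=(7,10) nearest=1 d=3 new=(7,10) → add node 16 parent=1 cost=8; rewire 4→16 (18<19); rewire 5→16 (18<20)
18. q=(1,39) nearest=15 d=6 new=(2,39) → add node 17 parent=15 cost=40
19. q=(27,8) nearest=14 d=2 new=(27,8) → add node 18 parent=14 cost=32
20. q=(41,37) nearest=13 d=12 new=(34,31) → blocked by [29,32]×[28,31], reject
21. q=(36,23) nearest=13 d=7 new=(34,23) → add node 19 parent=13 cost=33

Path: 0 1 16 4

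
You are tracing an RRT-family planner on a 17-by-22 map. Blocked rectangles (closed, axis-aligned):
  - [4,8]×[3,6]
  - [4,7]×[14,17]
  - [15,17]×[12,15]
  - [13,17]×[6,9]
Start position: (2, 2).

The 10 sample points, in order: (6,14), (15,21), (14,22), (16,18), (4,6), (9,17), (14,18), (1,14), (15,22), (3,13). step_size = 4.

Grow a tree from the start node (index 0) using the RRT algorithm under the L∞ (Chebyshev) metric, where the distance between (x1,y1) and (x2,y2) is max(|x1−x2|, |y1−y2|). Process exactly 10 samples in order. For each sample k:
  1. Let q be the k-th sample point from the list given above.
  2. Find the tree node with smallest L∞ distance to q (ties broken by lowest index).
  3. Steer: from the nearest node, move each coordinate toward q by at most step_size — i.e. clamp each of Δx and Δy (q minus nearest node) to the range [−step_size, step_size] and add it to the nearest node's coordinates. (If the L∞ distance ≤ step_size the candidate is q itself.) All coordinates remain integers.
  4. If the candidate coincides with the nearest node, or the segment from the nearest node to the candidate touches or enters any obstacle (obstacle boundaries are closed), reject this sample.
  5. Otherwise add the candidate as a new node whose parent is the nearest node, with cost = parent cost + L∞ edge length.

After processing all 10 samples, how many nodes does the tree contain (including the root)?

Node count: 4

1. q=(6,14) nearest=0 d=12 new=(6,6) → blocked by [4,8]×[3,6], reject
2. q=(15,21) nearest=0 d=19 new=(6,6) → blocked by [4,8]×[3,6], reject
3. q=(14,22) nearest=0 d=20 new=(6,6) → blocked by [4,8]×[3,6], reject
4. q=(16,18) nearest=0 d=16 new=(6,6) → blocked by [4,8]×[3,6], reject
5. q=(4,6) nearest=0 d=4 new=(4,6) → blocked by [4,8]×[3,6], reject
6. q=(9,17) nearest=0 d=15 new=(6,6) → blocked by [4,8]×[3,6], reject
7. q=(14,18) nearest=0 d=16 new=(6,6) → blocked by [4,8]×[3,6], reject
8. q=(1,14) nearest=0 d=12 new=(1,6) → add node 1 parent=0 cost=4
9. q=(15,22) nearest=1 d=16 new=(5,10) → add node 2 parent=1 cost=8
10. q=(3,13) nearest=2 d=3 new=(3,13) → add node 3 parent=2 cost=11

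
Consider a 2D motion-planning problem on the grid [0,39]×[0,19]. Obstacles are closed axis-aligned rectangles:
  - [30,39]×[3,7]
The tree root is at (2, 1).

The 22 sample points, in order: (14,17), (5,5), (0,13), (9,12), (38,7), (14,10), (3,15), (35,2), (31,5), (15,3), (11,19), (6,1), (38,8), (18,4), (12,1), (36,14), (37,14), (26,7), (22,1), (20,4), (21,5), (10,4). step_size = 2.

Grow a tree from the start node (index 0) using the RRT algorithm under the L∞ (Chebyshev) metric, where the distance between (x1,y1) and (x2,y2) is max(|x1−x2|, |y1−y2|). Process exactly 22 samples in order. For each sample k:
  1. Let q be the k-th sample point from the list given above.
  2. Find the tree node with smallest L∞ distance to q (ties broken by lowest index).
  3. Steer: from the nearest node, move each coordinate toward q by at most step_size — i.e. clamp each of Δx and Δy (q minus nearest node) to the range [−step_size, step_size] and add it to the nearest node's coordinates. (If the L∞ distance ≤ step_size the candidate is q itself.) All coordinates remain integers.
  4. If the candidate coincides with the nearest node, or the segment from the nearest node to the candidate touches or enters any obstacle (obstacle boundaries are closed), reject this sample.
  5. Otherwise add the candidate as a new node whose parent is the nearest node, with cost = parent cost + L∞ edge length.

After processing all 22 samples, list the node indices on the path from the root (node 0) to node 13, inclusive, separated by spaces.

1. q=(14,17) nearest=0 d=16 new=(4,3) → add node 1 parent=0 cost=2
2. q=(5,5) nearest=1 d=2 new=(5,5) → add node 2 parent=1 cost=4
3. q=(0,13) nearest=2 d=8 new=(3,7) → add node 3 parent=2 cost=6
4. q=(9,12) nearest=3 d=6 new=(5,9) → add node 4 parent=3 cost=8
5. q=(38,7) nearest=2 d=33 new=(7,7) → add node 5 parent=2 cost=6
6. q=(14,10) nearest=5 d=7 new=(9,9) → add node 6 parent=5 cost=8
7. q=(3,15) nearest=4 d=6 new=(3,11) → add node 7 parent=4 cost=10
8. q=(35,2) nearest=6 d=26 new=(11,7) → add node 8 parent=6 cost=10
9. q=(31,5) nearest=8 d=20 new=(13,5) → add node 9 parent=8 cost=12
10. q=(15,3) nearest=9 d=2 new=(15,3) → add node 10 parent=9 cost=14
11. q=(11,19) nearest=7 d=8 new=(5,13) → add node 11 parent=7 cost=12
12. q=(6,1) nearest=1 d=2 new=(6,1) → add node 12 parent=1 cost=4
13. q=(38,8) nearest=10 d=23 new=(17,5) → add node 13 parent=10 cost=16
14. q=(18,4) nearest=13 d=1 new=(18,4) → add node 14 parent=13 cost=17
15. q=(12,1) nearest=10 d=3 new=(13,1) → add node 15 parent=10 cost=16
16. q=(36,14) nearest=14 d=18 new=(20,6) → add node 16 parent=14 cost=19
17. q=(37,14) nearest=16 d=17 new=(22,8) → add node 17 parent=16 cost=21
18. q=(26,7) nearest=17 d=4 new=(24,7) → add node 18 parent=17 cost=23
19. q=(22,1) nearest=14 d=4 new=(20,2) → add node 19 parent=14 cost=19
20. q=(20,4) nearest=14 d=2 new=(20,4) → add node 20 parent=14 cost=19
21. q=(21,5) nearest=16 d=1 new=(21,5) → add node 21 parent=16 cost=20
22. q=(10,4) nearest=5 d=3 new=(9,5) → add node 22 parent=5 cost=8

Path: 0 1 2 5 6 8 9 10 13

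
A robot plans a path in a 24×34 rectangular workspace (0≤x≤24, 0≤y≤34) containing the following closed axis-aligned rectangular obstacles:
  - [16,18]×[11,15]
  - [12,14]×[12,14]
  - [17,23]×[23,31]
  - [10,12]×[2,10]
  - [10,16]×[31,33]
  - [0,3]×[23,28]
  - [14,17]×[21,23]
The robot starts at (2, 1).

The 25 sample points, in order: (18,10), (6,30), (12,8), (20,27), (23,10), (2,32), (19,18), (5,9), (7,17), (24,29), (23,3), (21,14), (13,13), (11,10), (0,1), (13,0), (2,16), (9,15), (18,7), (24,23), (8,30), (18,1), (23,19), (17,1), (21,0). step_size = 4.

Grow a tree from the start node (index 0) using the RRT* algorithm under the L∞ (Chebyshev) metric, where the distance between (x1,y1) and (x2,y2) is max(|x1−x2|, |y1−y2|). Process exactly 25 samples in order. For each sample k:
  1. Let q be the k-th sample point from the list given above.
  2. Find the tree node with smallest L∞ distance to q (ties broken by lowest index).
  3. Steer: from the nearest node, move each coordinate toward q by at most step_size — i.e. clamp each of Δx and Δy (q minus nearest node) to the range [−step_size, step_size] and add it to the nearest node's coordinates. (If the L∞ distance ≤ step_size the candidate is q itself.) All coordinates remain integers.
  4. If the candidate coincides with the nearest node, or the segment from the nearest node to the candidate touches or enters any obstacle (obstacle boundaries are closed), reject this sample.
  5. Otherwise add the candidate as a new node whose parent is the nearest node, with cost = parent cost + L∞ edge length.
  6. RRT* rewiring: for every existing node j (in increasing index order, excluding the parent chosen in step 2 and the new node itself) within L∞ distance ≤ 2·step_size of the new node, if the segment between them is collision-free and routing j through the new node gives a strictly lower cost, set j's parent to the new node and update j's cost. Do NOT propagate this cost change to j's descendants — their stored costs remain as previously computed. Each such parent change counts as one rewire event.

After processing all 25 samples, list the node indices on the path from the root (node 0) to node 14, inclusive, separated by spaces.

1. q=(18,10) nearest=0 d=16 new=(6,5) → add node 1 parent=0 cost=4
2. q=(6,30) nearest=1 d=25 new=(6,9) → add node 2 parent=1 cost=8
3. q=(12,8) nearest=1 d=6 new=(10,8) → blocked by [10,12]×[2,10], reject
4. q=(20,27) nearest=2 d=18 new=(10,13) → add node 3 parent=2 cost=12
5. q=(23,10) nearest=3 d=13 new=(14,10) → add node 4 parent=3 cost=16
6. q=(2,32) nearest=3 d=19 new=(6,17) → add node 5 parent=3 cost=16
7. q=(19,18) nearest=4 d=8 new=(18,14) → blocked by [16,18]×[11,15], reject
8. q=(5,9) nearest=2 d=1 new=(5,9) → add node 6 parent=2 cost=9
9. q=(7,17) nearest=5 d=1 new=(7,17) → add node 7 parent=5 cost=17
10. q=(24,29) nearest=3 d=16 new=(14,17) → add node 8 parent=3 cost=16
11. q=(23,3) nearest=4 d=9 new=(18,6) → add node 9 parent=4 cost=20
12. q=(21,14) nearest=4 d=7 new=(18,14) → blocked by [16,18]×[11,15], reject
13. q=(13,13) nearest=3 d=3 new=(13,13) → blocked by [12,14]×[12,14], reject
14. q=(11,10) nearest=3 d=3 new=(11,10) → blocked by [10,12]×[2,10], reject
15. q=(0,1) nearest=0 d=2 new=(0,1) → add node 10 parent=0 cost=2
16. q=(13,0) nearest=9 d=6 new=(14,2) → add node 11 parent=9 cost=24
17. q=(2,16) nearest=5 d=4 new=(2,16) → add node 12 parent=5 cost=20
18. q=(9,15) nearest=3 d=2 new=(9,15) → add node 13 parent=3 cost=14; rewire 7→13 (16<17)
19. q=(18,7) nearest=9 d=1 new=(18,7) → add node 14 parent=9 cost=21
20. q=(24,23) nearest=8 d=10 new=(18,21) → add node 15 parent=8 cost=20
21. q=(8,30) nearest=15 d=10 new=(14,25) → blocked by [14,17]×[21,23], reject
22. q=(18,1) nearest=11 d=4 new=(18,1) → add node 16 parent=11 cost=28
23. q=(23,19) nearest=15 d=5 new=(22,19) → add node 17 parent=15 cost=24
24. q=(17,1) nearest=16 d=1 new=(17,1) → add node 18 parent=16 cost=29
25. q=(21,0) nearest=16 d=3 new=(21,0) → add node 19 parent=16 cost=31

Path: 0 1 2 3 4 9 14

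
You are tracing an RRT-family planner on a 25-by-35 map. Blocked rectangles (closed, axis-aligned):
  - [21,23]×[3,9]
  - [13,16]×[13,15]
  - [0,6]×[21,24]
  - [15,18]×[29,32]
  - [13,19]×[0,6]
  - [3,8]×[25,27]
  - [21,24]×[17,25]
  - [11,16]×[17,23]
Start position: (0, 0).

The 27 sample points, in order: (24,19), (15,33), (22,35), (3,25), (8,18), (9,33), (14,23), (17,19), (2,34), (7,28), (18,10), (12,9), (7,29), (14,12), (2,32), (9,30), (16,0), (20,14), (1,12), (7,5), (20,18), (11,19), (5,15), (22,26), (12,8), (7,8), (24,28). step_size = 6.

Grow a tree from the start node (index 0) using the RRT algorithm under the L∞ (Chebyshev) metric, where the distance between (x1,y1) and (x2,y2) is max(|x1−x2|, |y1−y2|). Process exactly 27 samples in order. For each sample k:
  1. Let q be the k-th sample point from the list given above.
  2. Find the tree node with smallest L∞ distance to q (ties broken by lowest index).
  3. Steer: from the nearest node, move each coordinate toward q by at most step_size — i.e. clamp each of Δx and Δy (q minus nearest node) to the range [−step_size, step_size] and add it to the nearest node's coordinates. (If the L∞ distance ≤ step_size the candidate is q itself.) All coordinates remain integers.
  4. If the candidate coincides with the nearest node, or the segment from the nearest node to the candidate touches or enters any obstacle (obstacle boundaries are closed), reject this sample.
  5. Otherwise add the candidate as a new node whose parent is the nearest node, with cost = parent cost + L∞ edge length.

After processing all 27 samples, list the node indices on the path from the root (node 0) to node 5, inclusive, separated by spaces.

1. q=(24,19) nearest=0 d=24 new=(6,6) → add node 1 parent=0 cost=6
2. q=(15,33) nearest=1 d=27 new=(12,12) → add node 2 parent=1 cost=12
3. q=(22,35) nearest=2 d=23 new=(18,18) → blocked by [13,16]×[13,15], reject
4. q=(3,25) nearest=2 d=13 new=(6,18) → add node 3 parent=2 cost=18
5. q=(8,18) nearest=3 d=2 new=(8,18) → add node 4 parent=3 cost=20
6. q=(9,33) nearest=3 d=15 new=(9,24) → add node 5 parent=3 cost=24
7. q=(14,23) nearest=5 d=5 new=(14,23) → blocked by [11,16]×[17,23], reject
8. q=(17,19) nearest=2 d=7 new=(17,18) → blocked by [13,16]×[13,15], reject
9. q=(2,34) nearest=5 d=10 new=(3,30) → blocked by [3,8]×[25,27], reject
10. q=(7,28) nearest=5 d=4 new=(7,28) → blocked by [3,8]×[25,27], reject
11. q=(18,10) nearest=2 d=6 new=(18,10) → add node 6 parent=2 cost=18
12. q=(12,9) nearest=2 d=3 new=(12,9) → add node 7 parent=2 cost=15
13. q=(7,29) nearest=5 d=5 new=(7,29) → blocked by [3,8]×[25,27], reject
14. q=(14,12) nearest=2 d=2 new=(14,12) → add node 8 parent=2 cost=14
15. q=(2,32) nearest=5 d=8 new=(3,30) → blocked by [3,8]×[25,27], reject
16. q=(9,30) nearest=5 d=6 new=(9,30) → add node 9 parent=5 cost=30
17. q=(16,0) nearest=7 d=9 new=(16,3) → blocked by [13,19]×[0,6], reject
18. q=(20,14) nearest=6 d=4 new=(20,14) → add node 10 parent=6 cost=22
19. q=(1,12) nearest=1 d=6 new=(1,12) → add node 11 parent=1 cost=12
20. q=(7,5) nearest=1 d=1 new=(7,5) → add node 12 parent=1 cost=7
21. q=(20,18) nearest=10 d=4 new=(20,18) → add node 13 parent=10 cost=26
22. q=(11,19) nearest=4 d=3 new=(11,19) → blocked by [11,16]×[17,23], reject
23. q=(5,15) nearest=3 d=3 new=(5,15) → add node 14 parent=3 cost=21
24. q=(22,26) nearest=13 d=8 new=(22,24) → blocked by [21,24]×[17,25], reject
25. q=(12,8) nearest=7 d=1 new=(12,8) → add node 15 parent=7 cost=16
26. q=(7,8) nearest=1 d=2 new=(7,8) → add node 16 parent=1 cost=8
27. q=(24,28) nearest=13 d=10 new=(24,24) → blocked by [21,24]×[17,25], reject

Path: 0 1 2 3 5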